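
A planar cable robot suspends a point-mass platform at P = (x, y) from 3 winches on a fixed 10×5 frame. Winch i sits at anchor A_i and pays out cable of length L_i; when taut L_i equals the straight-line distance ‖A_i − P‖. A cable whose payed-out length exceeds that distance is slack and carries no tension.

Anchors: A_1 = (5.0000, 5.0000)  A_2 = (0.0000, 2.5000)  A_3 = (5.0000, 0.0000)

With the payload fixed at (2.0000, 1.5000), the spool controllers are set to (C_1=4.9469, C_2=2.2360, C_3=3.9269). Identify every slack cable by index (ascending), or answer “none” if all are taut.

1, 3

cable 1: L_1 = ‖A_1−P‖ = 4.6098;  C_1 = 4.9469 → slack
cable 2: L_2 = ‖A_2−P‖ = 2.2361;  C_2 = 2.2360 → taut
cable 3: L_3 = ‖A_3−P‖ = 3.3541;  C_3 = 3.9269 → slack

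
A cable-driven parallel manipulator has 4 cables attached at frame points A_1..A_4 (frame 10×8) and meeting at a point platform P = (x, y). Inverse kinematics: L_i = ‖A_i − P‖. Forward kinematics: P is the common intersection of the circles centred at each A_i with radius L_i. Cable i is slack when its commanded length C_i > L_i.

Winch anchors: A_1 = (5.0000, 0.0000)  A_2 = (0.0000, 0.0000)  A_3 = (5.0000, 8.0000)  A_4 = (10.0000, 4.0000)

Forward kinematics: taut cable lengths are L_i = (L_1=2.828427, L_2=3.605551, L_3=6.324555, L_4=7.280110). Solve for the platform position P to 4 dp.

circle eqns → linear via eq_j − eq_1; set q_j = A_j·A_j − L_j²
q_1 = 25.0000+0.0000−8.0000 = 17.0000
10.0000·x + 0.0000·y = q_1−q_2 = 30.0000
0.0000·x − 16.0000·y = q_1−q_3 = -32.0000
-10.0000·x − 8.0000·y = q_1−q_4 = -46.0000
solve first two rows → x=3.0000, y=2.0000
check cable 4: ‖A_4−P‖² = 53.0000 ≈ L_4² = 53.0000 ✓

(3.0000, 2.0000)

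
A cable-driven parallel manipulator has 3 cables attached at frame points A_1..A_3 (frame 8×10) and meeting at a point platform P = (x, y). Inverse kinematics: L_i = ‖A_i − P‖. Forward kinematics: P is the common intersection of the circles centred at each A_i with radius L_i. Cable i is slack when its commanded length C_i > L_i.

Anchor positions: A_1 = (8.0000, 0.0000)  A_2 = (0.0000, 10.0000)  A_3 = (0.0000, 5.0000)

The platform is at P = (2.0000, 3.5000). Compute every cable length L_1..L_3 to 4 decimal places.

L_1: Δ = A_1−P = (6.0000, -3.5000) → ‖Δ‖ = √48.2500 = 6.9462
L_2: Δ = A_2−P = (-2.0000, 6.5000) → ‖Δ‖ = √46.2500 = 6.8007
L_3: Δ = A_3−P = (-2.0000, 1.5000) → ‖Δ‖ = √6.2500 = 2.5000

(6.9462, 6.8007, 2.5000)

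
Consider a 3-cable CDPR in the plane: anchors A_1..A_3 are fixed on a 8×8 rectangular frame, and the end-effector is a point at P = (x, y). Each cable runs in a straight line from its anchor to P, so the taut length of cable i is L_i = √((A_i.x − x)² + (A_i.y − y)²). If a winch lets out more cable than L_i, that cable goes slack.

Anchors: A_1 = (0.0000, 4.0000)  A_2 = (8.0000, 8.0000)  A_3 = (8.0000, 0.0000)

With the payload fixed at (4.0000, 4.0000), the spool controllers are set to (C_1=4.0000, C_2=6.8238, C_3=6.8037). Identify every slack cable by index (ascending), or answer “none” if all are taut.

cable 1: L_1 = ‖A_1−P‖ = 4.0000;  C_1 = 4.0000 → taut
cable 2: L_2 = ‖A_2−P‖ = 5.6569;  C_2 = 6.8238 → slack
cable 3: L_3 = ‖A_3−P‖ = 5.6569;  C_3 = 6.8037 → slack

2, 3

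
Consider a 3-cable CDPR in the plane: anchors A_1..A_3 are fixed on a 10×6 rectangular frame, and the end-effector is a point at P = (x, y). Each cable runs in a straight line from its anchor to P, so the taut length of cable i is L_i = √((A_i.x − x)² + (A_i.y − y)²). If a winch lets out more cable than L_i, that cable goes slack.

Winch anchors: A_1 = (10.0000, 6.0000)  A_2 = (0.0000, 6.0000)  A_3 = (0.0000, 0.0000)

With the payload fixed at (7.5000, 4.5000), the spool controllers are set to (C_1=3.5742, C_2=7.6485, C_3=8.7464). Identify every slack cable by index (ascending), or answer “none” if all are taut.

cable 1: √((2.5000)²+(1.5000)²)=2.9155, C_1=3.5742: slack
cable 2: √((-7.5000)²+(1.5000)²)=7.6485, C_2=7.6485: taut
cable 3: √((-7.5000)²+(-4.5000)²)=8.7464, C_3=8.7464: taut

1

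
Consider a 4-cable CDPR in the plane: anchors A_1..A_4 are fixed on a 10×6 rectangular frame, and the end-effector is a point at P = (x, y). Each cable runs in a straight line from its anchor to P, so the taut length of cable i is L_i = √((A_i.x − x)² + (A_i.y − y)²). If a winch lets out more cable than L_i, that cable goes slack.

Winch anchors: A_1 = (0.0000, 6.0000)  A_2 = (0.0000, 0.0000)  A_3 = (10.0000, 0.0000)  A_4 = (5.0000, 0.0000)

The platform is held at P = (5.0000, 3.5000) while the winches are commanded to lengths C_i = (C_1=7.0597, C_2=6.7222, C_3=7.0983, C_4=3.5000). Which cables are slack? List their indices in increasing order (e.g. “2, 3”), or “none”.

1, 2, 3

cable 1: L_1 = ‖A_1−P‖ = 5.5902;  C_1 = 7.0597 → slack
cable 2: L_2 = ‖A_2−P‖ = 6.1033;  C_2 = 6.7222 → slack
cable 3: L_3 = ‖A_3−P‖ = 6.1033;  C_3 = 7.0983 → slack
cable 4: L_4 = ‖A_4−P‖ = 3.5000;  C_4 = 3.5000 → taut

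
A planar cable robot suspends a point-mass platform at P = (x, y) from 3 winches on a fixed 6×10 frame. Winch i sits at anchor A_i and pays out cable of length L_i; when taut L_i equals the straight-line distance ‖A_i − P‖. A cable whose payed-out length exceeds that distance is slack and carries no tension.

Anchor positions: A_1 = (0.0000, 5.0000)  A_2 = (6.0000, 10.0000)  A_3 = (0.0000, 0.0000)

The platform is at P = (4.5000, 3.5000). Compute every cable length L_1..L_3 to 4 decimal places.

cable 1: Δx=-4.5000, Δy=1.5000; L_1 = √(Δx²+Δy²) = 4.7434
cable 2: Δx=1.5000, Δy=6.5000; L_2 = √(Δx²+Δy²) = 6.6708
cable 3: Δx=-4.5000, Δy=-3.5000; L_3 = √(Δx²+Δy²) = 5.7009

(4.7434, 6.6708, 5.7009)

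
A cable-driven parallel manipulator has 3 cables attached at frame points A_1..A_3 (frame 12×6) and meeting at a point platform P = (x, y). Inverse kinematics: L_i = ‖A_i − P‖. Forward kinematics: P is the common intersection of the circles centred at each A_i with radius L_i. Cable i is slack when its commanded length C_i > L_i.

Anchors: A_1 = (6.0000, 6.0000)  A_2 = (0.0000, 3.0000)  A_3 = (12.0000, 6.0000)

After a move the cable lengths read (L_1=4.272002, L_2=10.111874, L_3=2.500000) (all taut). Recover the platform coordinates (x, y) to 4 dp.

(10.0000, 4.5000)

expand ‖A_i−P‖²=L_i² and subtract eq 1 (k_i ≔ ‖A_i‖²−L_i²)
k_1 = 36.0000+36.0000−18.2500 = 53.7500
eq1−eq2 → [12.0000  6.0000]·P = 147.0000
eq1−eq3 → [-12.0000  0.0000]·P = -120.0000
2×2 solve → P = (10.0000, 4.5000)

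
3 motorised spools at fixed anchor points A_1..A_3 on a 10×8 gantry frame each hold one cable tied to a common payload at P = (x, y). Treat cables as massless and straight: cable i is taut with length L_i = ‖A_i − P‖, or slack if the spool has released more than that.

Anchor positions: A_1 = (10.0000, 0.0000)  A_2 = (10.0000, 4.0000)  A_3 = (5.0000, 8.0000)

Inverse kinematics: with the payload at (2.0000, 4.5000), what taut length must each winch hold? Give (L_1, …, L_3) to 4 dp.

(9.1788, 8.0156, 4.6098)

L_1: Δ = A_1−P = (8.0000, -4.5000) → ‖Δ‖ = √84.2500 = 9.1788
L_2: Δ = A_2−P = (8.0000, -0.5000) → ‖Δ‖ = √64.2500 = 8.0156
L_3: Δ = A_3−P = (3.0000, 3.5000) → ‖Δ‖ = √21.2500 = 4.6098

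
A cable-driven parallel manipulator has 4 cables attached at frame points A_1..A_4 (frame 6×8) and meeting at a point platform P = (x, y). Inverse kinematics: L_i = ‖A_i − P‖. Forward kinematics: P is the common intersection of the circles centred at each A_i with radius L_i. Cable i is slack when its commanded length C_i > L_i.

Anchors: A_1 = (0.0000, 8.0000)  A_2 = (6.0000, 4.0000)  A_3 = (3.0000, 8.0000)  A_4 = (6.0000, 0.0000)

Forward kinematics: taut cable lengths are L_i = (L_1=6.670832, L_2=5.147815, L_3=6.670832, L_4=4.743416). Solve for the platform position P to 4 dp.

circle eqns → linear via eq_j − eq_1; set q_j = A_j·A_j − L_j²
q_1 = 0.0000+64.0000−44.5000 = 19.5000
-12.0000·x + 8.0000·y = q_1−q_2 = -6.0000
-6.0000·x + 0.0000·y = q_1−q_3 = -9.0000
-12.0000·x + 16.0000·y = q_1−q_4 = 6.0000
solve first two rows → x=1.5000, y=1.5000
check cable 4: ‖A_4−P‖² = 22.5000 ≈ L_4² = 22.5000 ✓

(1.5000, 1.5000)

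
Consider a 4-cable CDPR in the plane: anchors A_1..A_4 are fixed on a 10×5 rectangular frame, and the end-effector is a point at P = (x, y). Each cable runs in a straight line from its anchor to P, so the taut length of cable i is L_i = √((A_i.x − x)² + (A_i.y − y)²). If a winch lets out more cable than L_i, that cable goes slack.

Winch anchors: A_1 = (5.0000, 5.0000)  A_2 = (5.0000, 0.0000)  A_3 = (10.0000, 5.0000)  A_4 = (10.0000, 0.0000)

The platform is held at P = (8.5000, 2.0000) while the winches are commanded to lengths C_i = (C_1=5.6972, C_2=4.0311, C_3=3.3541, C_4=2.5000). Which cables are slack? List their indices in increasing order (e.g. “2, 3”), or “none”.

cable 1: L_1 = ‖A_1−P‖ = 4.6098;  C_1 = 5.6972 → slack
cable 2: L_2 = ‖A_2−P‖ = 4.0311;  C_2 = 4.0311 → taut
cable 3: L_3 = ‖A_3−P‖ = 3.3541;  C_3 = 3.3541 → taut
cable 4: L_4 = ‖A_4−P‖ = 2.5000;  C_4 = 2.5000 → taut

1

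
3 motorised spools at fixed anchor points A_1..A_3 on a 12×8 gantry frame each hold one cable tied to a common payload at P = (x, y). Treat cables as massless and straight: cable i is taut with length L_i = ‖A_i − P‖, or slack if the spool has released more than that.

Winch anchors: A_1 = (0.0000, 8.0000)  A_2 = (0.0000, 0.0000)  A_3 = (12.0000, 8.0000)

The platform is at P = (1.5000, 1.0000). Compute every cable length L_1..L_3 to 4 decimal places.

cable 1: Δx=-1.5000, Δy=7.0000; L_1 = √(Δx²+Δy²) = 7.1589
cable 2: Δx=-1.5000, Δy=-1.0000; L_2 = √(Δx²+Δy²) = 1.8028
cable 3: Δx=10.5000, Δy=7.0000; L_3 = √(Δx²+Δy²) = 12.6194

(7.1589, 1.8028, 12.6194)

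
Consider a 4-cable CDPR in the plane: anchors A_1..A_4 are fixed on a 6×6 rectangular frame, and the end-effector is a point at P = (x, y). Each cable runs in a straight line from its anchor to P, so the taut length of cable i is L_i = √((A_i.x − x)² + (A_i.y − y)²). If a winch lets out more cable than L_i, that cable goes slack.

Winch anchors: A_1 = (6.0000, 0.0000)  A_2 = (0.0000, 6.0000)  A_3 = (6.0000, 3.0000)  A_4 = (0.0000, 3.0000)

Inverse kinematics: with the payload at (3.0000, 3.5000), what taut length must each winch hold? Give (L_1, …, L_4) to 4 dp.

(4.6098, 3.9051, 3.0414, 3.0414)

L_1 = √((6.0000−3.0000)² + (0.0000−3.5000)²) = 4.6098
L_2 = √((0.0000−3.0000)² + (6.0000−3.5000)²) = 3.9051
L_3 = √((6.0000−3.0000)² + (3.0000−3.5000)²) = 3.0414
L_4 = √((0.0000−3.0000)² + (3.0000−3.5000)²) = 3.0414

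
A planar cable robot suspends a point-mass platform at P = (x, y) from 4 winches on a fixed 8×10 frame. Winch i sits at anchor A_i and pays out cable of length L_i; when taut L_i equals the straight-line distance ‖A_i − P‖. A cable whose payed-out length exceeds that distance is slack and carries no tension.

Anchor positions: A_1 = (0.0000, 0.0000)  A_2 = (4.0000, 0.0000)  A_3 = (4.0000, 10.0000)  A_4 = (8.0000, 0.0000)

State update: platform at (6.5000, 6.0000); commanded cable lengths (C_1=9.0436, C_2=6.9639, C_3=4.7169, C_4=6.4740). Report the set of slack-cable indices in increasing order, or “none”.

1, 2, 4

cable 1: √((-6.5000)²+(-6.0000)²)=8.8459, C_1=9.0436: slack
cable 2: √((-2.5000)²+(-6.0000)²)=6.5000, C_2=6.9639: slack
cable 3: √((-2.5000)²+(4.0000)²)=4.7170, C_3=4.7169: taut
cable 4: √((1.5000)²+(-6.0000)²)=6.1847, C_4=6.4740: slack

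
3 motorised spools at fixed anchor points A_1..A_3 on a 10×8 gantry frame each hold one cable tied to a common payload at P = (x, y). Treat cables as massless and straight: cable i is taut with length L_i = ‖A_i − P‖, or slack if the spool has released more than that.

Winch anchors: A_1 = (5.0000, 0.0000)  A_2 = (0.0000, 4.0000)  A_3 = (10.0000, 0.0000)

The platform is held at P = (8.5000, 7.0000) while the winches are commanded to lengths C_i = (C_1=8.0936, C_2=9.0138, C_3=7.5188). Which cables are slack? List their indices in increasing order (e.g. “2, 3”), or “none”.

1, 3

cable 1: √((-3.5000)²+(-7.0000)²)=7.8262, C_1=8.0936: slack
cable 2: √((-8.5000)²+(-3.0000)²)=9.0139, C_2=9.0138: taut
cable 3: √((1.5000)²+(-7.0000)²)=7.1589, C_3=7.5188: slack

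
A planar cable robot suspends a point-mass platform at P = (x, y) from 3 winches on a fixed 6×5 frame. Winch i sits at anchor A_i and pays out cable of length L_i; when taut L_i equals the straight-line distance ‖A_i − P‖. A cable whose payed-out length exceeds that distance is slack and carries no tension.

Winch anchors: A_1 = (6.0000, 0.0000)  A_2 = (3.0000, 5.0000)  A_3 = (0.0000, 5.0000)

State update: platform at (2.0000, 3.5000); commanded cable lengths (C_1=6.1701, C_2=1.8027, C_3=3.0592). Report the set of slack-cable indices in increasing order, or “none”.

cable 1: √((4.0000)²+(-3.5000)²)=5.3151, C_1=6.1701: slack
cable 2: √((1.0000)²+(1.5000)²)=1.8028, C_2=1.8027: taut
cable 3: √((-2.0000)²+(1.5000)²)=2.5000, C_3=3.0592: slack

1, 3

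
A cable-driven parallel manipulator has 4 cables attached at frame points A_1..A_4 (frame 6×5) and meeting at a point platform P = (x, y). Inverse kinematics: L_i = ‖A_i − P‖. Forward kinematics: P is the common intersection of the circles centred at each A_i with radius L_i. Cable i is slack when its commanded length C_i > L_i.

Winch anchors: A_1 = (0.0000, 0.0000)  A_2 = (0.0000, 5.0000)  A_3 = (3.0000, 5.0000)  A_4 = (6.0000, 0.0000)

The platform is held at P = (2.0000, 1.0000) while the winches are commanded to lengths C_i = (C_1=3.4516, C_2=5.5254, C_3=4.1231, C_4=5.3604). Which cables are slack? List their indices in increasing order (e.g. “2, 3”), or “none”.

1, 2, 4

i=1: geometric 2.2361 vs commanded 3.4516 ⇒ slack
i=2: geometric 4.4721 vs commanded 5.5254 ⇒ slack
i=3: geometric 4.1231 vs commanded 4.1231 ⇒ taut
i=4: geometric 4.1231 vs commanded 5.3604 ⇒ slack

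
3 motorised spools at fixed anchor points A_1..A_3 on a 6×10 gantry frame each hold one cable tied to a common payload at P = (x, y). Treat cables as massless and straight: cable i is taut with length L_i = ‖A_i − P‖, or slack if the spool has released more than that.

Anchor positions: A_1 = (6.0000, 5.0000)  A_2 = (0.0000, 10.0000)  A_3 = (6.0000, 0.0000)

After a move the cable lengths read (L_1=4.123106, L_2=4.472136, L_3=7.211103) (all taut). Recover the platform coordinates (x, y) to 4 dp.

circle eqns → linear via eq_j − eq_1; set k_j = A_j·A_j − L_j²
k_1 = 36.0000+25.0000−17.0000 = 44.0000
12.0000·x − 10.0000·y = k_1−k_2 = -36.0000
0.0000·x + 10.0000·y = k_1−k_3 = 60.0000
solve first two rows → x=2.0000, y=6.0000

(2.0000, 6.0000)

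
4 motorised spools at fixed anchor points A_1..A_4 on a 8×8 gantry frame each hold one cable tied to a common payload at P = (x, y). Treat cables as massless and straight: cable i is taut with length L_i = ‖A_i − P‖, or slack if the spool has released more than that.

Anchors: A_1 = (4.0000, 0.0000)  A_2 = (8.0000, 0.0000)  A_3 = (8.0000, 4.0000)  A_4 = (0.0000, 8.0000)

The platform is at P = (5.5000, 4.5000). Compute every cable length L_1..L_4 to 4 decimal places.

(4.7434, 5.1478, 2.5495, 6.5192)

L_1: Δ = A_1−P = (-1.5000, -4.5000) → ‖Δ‖ = √22.5000 = 4.7434
L_2: Δ = A_2−P = (2.5000, -4.5000) → ‖Δ‖ = √26.5000 = 5.1478
L_3: Δ = A_3−P = (2.5000, -0.5000) → ‖Δ‖ = √6.5000 = 2.5495
L_4: Δ = A_4−P = (-5.5000, 3.5000) → ‖Δ‖ = √42.5000 = 6.5192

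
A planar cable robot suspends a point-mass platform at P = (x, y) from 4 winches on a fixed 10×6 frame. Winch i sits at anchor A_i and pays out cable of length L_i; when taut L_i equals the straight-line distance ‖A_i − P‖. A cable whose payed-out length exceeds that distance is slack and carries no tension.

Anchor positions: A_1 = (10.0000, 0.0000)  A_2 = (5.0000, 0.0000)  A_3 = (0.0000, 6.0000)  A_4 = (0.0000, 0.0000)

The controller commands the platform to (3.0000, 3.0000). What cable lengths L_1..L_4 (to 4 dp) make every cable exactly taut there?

(7.6158, 3.6056, 4.2426, 4.2426)

cable 1: Δx=7.0000, Δy=-3.0000; L_1 = √(Δx²+Δy²) = 7.6158
cable 2: Δx=2.0000, Δy=-3.0000; L_2 = √(Δx²+Δy²) = 3.6056
cable 3: Δx=-3.0000, Δy=3.0000; L_3 = √(Δx²+Δy²) = 4.2426
cable 4: Δx=-3.0000, Δy=-3.0000; L_4 = √(Δx²+Δy²) = 4.2426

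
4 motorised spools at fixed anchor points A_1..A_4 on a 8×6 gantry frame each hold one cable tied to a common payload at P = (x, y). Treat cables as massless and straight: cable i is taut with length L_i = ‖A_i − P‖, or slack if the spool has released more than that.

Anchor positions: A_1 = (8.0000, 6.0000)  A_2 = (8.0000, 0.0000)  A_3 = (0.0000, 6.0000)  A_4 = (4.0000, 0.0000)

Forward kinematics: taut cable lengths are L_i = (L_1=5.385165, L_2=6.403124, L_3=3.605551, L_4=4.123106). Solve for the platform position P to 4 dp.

expand ‖A_i−P‖²=L_i² and subtract eq 1 (q_i ≔ ‖A_i‖²−L_i²)
q_1 = 64.0000+36.0000−29.0000 = 71.0000
eq1−eq2 → [0.0000  12.0000]·P = 48.0000
eq1−eq3 → [16.0000  0.0000]·P = 48.0000
eq1−eq4 → [8.0000  12.0000]·P = 72.0000
2×2 solve → P = (3.0000, 4.0000)
check cable 4: ‖A_4−P‖² = 17.0000 ≈ L_4² = 17.0000 ✓

(3.0000, 4.0000)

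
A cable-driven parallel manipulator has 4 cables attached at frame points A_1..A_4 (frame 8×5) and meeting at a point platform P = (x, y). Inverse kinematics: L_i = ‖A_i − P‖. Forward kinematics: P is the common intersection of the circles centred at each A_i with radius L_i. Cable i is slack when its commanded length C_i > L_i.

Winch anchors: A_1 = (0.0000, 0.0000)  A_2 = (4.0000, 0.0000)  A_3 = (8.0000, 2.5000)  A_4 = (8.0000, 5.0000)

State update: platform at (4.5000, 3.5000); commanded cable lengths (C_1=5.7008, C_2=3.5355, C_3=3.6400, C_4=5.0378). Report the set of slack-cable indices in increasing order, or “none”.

4

cable 1: L_1 = ‖A_1−P‖ = 5.7009;  C_1 = 5.7008 → taut
cable 2: L_2 = ‖A_2−P‖ = 3.5355;  C_2 = 3.5355 → taut
cable 3: L_3 = ‖A_3−P‖ = 3.6401;  C_3 = 3.6400 → taut
cable 4: L_4 = ‖A_4−P‖ = 3.8079;  C_4 = 5.0378 → slack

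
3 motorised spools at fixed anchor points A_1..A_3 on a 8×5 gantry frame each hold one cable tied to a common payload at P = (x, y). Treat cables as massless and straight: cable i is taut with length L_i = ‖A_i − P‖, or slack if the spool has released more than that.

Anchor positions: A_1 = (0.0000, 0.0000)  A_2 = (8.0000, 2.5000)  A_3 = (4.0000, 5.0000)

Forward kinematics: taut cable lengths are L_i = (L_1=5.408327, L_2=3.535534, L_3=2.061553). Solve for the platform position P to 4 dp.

circle eqns → linear via eq_j − eq_1; set c_j = A_j·A_j − L_j²
c_1 = 0.0000+0.0000−29.2500 = -29.2500
-16.0000·x − 5.0000·y = c_1−c_2 = -87.0000
-8.0000·x − 10.0000·y = c_1−c_3 = -66.0000
solve first two rows → x=4.5000, y=3.0000

(4.5000, 3.0000)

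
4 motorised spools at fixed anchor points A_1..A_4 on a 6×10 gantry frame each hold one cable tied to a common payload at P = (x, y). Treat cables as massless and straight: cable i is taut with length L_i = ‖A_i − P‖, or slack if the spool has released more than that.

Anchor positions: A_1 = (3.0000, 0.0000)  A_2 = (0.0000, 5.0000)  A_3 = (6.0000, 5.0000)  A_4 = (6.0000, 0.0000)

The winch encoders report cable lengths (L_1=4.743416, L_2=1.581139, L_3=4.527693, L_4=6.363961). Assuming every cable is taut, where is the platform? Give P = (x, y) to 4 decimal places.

(1.5000, 4.5000)

each cable: (A_i−P)·(A_i−P) = L_i²; let c_i = ‖A_i‖²−L_i²
c_1 = 9.0000+0.0000−22.5000 = -13.5000
row 1: 6.0000x − 10.0000y = -36.0000  (c_2=22.5000)
row 2: -6.0000x − 10.0000y = -54.0000  (c_3=40.5000)
row 3: -6.0000x + 0.0000y = -9.0000  (c_4=-4.5000)
Cramer on rows 1–2 → x = 1.5000, y = 4.5000
check cable 4: ‖A_4−P‖² = 40.5000 ≈ L_4² = 40.5000 ✓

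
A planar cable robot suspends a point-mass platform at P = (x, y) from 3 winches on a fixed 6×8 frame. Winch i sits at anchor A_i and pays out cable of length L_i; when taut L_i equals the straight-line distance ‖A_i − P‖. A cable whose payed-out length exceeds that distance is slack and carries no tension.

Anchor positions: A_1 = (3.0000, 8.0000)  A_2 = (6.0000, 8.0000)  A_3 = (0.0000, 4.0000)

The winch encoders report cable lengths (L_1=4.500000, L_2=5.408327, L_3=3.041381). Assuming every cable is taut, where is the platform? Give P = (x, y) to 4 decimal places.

expand ‖A_i−P‖²=L_i² and subtract eq 1 (k_i ≔ ‖A_i‖²−L_i²)
k_1 = 9.0000+64.0000−20.2500 = 52.7500
eq1−eq2 → [-6.0000  0.0000]·P = -18.0000
eq1−eq3 → [6.0000  8.0000]·P = 46.0000
2×2 solve → P = (3.0000, 3.5000)

(3.0000, 3.5000)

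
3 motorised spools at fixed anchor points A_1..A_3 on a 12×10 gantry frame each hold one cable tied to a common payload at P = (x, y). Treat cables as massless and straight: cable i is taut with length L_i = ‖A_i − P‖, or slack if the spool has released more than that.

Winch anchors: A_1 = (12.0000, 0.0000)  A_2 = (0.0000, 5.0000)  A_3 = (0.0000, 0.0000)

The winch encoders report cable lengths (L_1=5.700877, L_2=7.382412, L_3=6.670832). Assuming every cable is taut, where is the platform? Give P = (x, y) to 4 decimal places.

circle eqns → linear via eq_j − eq_1; set k_j = A_j·A_j − L_j²
k_1 = 144.0000+0.0000−32.5000 = 111.5000
24.0000·x − 10.0000·y = k_1−k_2 = 141.0000
24.0000·x + 0.0000·y = k_1−k_3 = 156.0000
solve first two rows → x=6.5000, y=1.5000

(6.5000, 1.5000)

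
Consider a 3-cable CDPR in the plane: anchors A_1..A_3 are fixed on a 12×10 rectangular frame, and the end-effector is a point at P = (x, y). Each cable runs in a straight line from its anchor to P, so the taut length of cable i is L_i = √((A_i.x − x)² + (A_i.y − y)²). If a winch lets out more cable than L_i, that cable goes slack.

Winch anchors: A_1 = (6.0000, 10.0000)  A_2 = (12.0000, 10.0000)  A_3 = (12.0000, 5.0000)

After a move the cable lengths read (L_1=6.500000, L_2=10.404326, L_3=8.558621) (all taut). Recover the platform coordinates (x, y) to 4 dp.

(3.5000, 4.0000)

expand ‖A_i−P‖²=L_i² and subtract eq 1 (k_i ≔ ‖A_i‖²−L_i²)
k_1 = 36.0000+100.0000−42.2500 = 93.7500
eq1−eq2 → [-12.0000  0.0000]·P = -42.0000
eq1−eq3 → [-12.0000  10.0000]·P = -2.0000
2×2 solve → P = (3.5000, 4.0000)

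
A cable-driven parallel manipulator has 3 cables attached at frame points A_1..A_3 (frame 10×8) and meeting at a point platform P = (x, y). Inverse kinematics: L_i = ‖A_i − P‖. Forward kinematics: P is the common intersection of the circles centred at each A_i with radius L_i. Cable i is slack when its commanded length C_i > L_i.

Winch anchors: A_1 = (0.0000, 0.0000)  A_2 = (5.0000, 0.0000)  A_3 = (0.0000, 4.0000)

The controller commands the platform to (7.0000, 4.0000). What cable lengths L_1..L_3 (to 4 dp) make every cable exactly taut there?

(8.0623, 4.4721, 7.0000)

L_1 = √((0.0000−7.0000)² + (0.0000−4.0000)²) = 8.0623
L_2 = √((5.0000−7.0000)² + (0.0000−4.0000)²) = 4.4721
L_3 = √((0.0000−7.0000)² + (4.0000−4.0000)²) = 7.0000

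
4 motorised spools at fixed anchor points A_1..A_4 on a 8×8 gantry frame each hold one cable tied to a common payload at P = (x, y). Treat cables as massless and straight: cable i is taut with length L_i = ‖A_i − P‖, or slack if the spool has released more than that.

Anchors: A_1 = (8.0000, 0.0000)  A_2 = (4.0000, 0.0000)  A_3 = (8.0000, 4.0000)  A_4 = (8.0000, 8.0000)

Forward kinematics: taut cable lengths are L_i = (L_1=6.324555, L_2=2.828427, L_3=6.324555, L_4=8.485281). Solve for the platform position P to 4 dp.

(2.0000, 2.0000)

expand ‖A_i−P‖²=L_i² and subtract eq 1 (c_i ≔ ‖A_i‖²−L_i²)
c_1 = 64.0000+0.0000−40.0000 = 24.0000
eq1−eq2 → [8.0000  0.0000]·P = 16.0000
eq1−eq3 → [0.0000  -8.0000]·P = -16.0000
eq1−eq4 → [0.0000  -16.0000]·P = -32.0000
2×2 solve → P = (2.0000, 2.0000)
check cable 4: ‖A_4−P‖² = 72.0000 ≈ L_4² = 72.0000 ✓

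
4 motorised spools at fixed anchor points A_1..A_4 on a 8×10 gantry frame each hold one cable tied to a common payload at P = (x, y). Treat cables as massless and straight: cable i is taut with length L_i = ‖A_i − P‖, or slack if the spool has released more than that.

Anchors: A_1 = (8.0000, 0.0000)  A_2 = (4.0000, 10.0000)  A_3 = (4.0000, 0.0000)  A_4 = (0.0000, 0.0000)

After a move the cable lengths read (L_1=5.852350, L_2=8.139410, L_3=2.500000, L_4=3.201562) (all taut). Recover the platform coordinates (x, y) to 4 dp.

(2.5000, 2.0000)

expand ‖A_i−P‖²=L_i² and subtract eq 1 (c_i ≔ ‖A_i‖²−L_i²)
c_1 = 64.0000+0.0000−34.2500 = 29.7500
eq1−eq2 → [8.0000  -20.0000]·P = -20.0000
eq1−eq3 → [8.0000  0.0000]·P = 20.0000
eq1−eq4 → [16.0000  0.0000]·P = 40.0000
2×2 solve → P = (2.5000, 2.0000)
check cable 4: ‖A_4−P‖² = 10.2500 ≈ L_4² = 10.2500 ✓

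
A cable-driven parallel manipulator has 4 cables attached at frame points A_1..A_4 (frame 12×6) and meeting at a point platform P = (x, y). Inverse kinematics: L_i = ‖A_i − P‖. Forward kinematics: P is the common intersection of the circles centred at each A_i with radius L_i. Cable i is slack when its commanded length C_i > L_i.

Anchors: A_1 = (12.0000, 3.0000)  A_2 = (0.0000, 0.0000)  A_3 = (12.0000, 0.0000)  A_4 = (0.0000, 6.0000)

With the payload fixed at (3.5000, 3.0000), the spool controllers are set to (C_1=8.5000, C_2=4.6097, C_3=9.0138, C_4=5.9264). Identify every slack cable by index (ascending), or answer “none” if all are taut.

4

cable 1: L_1 = ‖A_1−P‖ = 8.5000;  C_1 = 8.5000 → taut
cable 2: L_2 = ‖A_2−P‖ = 4.6098;  C_2 = 4.6097 → taut
cable 3: L_3 = ‖A_3−P‖ = 9.0139;  C_3 = 9.0138 → taut
cable 4: L_4 = ‖A_4−P‖ = 4.6098;  C_4 = 5.9264 → slack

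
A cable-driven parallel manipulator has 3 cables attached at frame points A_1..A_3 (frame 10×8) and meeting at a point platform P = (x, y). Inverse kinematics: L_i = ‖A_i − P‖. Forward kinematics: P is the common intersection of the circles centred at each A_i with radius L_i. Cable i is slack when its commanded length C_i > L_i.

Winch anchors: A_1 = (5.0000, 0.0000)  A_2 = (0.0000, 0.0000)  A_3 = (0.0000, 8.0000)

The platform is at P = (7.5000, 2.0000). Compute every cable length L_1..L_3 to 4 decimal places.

(3.2016, 7.7621, 9.6047)

L_1 = √((5.0000−7.5000)² + (0.0000−2.0000)²) = 3.2016
L_2 = √((0.0000−7.5000)² + (0.0000−2.0000)²) = 7.7621
L_3 = √((0.0000−7.5000)² + (8.0000−2.0000)²) = 9.6047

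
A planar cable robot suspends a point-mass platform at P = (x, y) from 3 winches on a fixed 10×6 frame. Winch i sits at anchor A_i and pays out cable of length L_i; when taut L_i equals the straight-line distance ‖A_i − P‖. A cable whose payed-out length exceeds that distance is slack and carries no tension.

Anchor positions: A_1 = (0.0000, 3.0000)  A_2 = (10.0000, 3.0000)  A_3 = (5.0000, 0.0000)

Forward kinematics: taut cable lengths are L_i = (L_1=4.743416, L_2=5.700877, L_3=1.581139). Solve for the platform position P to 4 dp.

each cable: (A_i−P)·(A_i−P) = L_i²; let c_i = ‖A_i‖²−L_i²
c_1 = 0.0000+9.0000−22.5000 = -13.5000
row 1: -20.0000x + 0.0000y = -90.0000  (c_2=76.5000)
row 2: -10.0000x + 6.0000y = -36.0000  (c_3=22.5000)
Cramer on rows 1–2 → x = 4.5000, y = 1.5000

(4.5000, 1.5000)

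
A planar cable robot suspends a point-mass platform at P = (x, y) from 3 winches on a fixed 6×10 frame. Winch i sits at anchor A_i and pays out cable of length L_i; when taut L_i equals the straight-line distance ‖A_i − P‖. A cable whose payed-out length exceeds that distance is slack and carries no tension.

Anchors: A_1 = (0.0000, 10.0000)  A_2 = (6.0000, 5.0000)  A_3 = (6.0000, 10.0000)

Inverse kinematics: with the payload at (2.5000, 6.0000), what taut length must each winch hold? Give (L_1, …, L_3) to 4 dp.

(4.7170, 3.6401, 5.3151)

L_1 = √((0.0000−2.5000)² + (10.0000−6.0000)²) = 4.7170
L_2 = √((6.0000−2.5000)² + (5.0000−6.0000)²) = 3.6401
L_3 = √((6.0000−2.5000)² + (10.0000−6.0000)²) = 5.3151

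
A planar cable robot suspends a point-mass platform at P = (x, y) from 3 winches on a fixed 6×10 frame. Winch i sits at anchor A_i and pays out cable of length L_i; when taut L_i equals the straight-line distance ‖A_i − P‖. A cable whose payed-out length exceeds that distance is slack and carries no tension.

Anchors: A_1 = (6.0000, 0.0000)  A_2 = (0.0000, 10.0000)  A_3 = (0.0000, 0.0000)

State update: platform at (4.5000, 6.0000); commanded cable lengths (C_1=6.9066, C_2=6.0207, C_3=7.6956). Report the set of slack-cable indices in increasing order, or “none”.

i=1: geometric 6.1847 vs commanded 6.9066 ⇒ slack
i=2: geometric 6.0208 vs commanded 6.0207 ⇒ taut
i=3: geometric 7.5000 vs commanded 7.6956 ⇒ slack

1, 3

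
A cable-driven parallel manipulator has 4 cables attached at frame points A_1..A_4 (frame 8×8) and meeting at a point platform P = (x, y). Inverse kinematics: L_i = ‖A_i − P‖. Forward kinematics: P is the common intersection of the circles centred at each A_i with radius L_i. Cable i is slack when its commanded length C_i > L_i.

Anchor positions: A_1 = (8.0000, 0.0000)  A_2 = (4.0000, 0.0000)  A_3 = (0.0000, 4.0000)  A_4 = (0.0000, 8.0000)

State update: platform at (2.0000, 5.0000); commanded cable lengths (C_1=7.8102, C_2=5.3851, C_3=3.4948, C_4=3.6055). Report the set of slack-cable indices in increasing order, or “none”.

3

cable 1: L_1 = ‖A_1−P‖ = 7.8102;  C_1 = 7.8102 → taut
cable 2: L_2 = ‖A_2−P‖ = 5.3852;  C_2 = 5.3851 → taut
cable 3: L_3 = ‖A_3−P‖ = 2.2361;  C_3 = 3.4948 → slack
cable 4: L_4 = ‖A_4−P‖ = 3.6056;  C_4 = 3.6055 → taut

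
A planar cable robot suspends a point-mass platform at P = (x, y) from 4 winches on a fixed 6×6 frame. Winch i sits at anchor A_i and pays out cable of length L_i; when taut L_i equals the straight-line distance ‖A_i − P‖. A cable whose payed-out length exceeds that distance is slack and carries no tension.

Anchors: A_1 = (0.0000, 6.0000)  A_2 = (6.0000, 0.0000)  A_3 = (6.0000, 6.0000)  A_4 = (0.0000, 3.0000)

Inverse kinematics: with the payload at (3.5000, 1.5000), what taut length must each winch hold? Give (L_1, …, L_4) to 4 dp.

(5.7009, 2.9155, 5.1478, 3.8079)

L_1 = √((0.0000−3.5000)² + (6.0000−1.5000)²) = 5.7009
L_2 = √((6.0000−3.5000)² + (0.0000−1.5000)²) = 2.9155
L_3 = √((6.0000−3.5000)² + (6.0000−1.5000)²) = 5.1478
L_4 = √((0.0000−3.5000)² + (3.0000−1.5000)²) = 3.8079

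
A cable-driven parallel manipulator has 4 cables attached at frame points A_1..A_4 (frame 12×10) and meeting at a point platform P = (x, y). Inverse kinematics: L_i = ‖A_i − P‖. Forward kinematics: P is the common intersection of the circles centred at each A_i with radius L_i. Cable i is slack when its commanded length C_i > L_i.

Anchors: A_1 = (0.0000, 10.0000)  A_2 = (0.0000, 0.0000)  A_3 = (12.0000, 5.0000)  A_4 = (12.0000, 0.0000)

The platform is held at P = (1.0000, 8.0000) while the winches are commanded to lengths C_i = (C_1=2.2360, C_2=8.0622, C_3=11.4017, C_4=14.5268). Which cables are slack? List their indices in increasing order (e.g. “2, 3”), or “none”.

4

i=1: geometric 2.2361 vs commanded 2.2360 ⇒ taut
i=2: geometric 8.0623 vs commanded 8.0622 ⇒ taut
i=3: geometric 11.4018 vs commanded 11.4017 ⇒ taut
i=4: geometric 13.6015 vs commanded 14.5268 ⇒ slack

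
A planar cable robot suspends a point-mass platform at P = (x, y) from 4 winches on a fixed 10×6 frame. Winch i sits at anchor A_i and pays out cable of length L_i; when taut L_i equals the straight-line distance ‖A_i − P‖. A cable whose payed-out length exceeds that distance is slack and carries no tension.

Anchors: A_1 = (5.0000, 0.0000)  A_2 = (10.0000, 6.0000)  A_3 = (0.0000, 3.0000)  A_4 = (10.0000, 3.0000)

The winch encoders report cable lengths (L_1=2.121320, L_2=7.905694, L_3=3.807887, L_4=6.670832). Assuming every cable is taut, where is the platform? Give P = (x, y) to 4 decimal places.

(3.5000, 1.5000)

circle eqns → linear via eq_j − eq_1; set c_j = A_j·A_j − L_j²
c_1 = 25.0000+0.0000−4.5000 = 20.5000
-10.0000·x − 12.0000·y = c_1−c_2 = -53.0000
10.0000·x − 6.0000·y = c_1−c_3 = 26.0000
-10.0000·x − 6.0000·y = c_1−c_4 = -44.0000
solve first two rows → x=3.5000, y=1.5000
check cable 4: ‖A_4−P‖² = 44.5000 ≈ L_4² = 44.5000 ✓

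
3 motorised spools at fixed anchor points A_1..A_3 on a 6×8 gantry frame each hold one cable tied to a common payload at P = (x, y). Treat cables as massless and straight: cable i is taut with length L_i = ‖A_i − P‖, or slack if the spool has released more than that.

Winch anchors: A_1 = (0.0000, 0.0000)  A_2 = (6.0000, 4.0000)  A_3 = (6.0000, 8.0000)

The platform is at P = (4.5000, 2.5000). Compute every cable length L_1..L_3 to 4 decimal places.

(5.1478, 2.1213, 5.7009)

L_1 = √((0.0000−4.5000)² + (0.0000−2.5000)²) = 5.1478
L_2 = √((6.0000−4.5000)² + (4.0000−2.5000)²) = 2.1213
L_3 = √((6.0000−4.5000)² + (8.0000−2.5000)²) = 5.7009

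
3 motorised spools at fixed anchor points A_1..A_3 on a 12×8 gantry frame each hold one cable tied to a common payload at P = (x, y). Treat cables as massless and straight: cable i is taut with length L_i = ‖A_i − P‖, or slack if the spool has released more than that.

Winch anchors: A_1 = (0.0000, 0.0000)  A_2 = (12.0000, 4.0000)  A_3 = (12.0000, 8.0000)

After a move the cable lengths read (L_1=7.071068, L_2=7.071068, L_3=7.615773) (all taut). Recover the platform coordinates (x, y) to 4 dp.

(5.0000, 5.0000)

expand ‖A_i−P‖²=L_i² and subtract eq 1 (k_i ≔ ‖A_i‖²−L_i²)
k_1 = 0.0000+0.0000−50.0000 = -50.0000
eq1−eq2 → [-24.0000  -8.0000]·P = -160.0000
eq1−eq3 → [-24.0000  -16.0000]·P = -200.0000
2×2 solve → P = (5.0000, 5.0000)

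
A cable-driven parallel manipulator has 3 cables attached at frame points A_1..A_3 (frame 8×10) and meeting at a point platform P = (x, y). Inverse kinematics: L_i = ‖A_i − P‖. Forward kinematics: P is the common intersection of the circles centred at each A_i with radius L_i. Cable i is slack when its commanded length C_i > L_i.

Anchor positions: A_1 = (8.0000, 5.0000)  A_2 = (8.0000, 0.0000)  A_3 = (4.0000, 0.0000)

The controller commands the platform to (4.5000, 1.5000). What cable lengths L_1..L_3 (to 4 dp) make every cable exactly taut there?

cable 1: Δx=3.5000, Δy=3.5000; L_1 = √(Δx²+Δy²) = 4.9497
cable 2: Δx=3.5000, Δy=-1.5000; L_2 = √(Δx²+Δy²) = 3.8079
cable 3: Δx=-0.5000, Δy=-1.5000; L_3 = √(Δx²+Δy²) = 1.5811

(4.9497, 3.8079, 1.5811)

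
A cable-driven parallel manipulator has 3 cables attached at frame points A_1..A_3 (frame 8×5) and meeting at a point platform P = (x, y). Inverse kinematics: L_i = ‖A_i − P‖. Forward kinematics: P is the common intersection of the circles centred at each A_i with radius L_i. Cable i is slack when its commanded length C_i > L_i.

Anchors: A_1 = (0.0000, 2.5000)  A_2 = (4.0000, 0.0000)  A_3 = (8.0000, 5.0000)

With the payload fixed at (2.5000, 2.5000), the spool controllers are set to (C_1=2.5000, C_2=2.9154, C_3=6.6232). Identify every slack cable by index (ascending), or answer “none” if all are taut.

cable 1: L_1 = ‖A_1−P‖ = 2.5000;  C_1 = 2.5000 → taut
cable 2: L_2 = ‖A_2−P‖ = 2.9155;  C_2 = 2.9154 → taut
cable 3: L_3 = ‖A_3−P‖ = 6.0415;  C_3 = 6.6232 → slack

3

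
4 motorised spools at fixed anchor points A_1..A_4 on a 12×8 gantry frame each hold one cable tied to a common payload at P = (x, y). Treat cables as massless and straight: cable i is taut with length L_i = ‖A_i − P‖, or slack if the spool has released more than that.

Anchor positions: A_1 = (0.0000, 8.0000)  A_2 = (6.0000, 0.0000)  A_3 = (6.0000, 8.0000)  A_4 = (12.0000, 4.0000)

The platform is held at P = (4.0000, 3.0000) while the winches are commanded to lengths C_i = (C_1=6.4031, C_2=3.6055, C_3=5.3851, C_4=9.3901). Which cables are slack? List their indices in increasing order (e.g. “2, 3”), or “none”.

4

cable 1: L_1 = ‖A_1−P‖ = 6.4031;  C_1 = 6.4031 → taut
cable 2: L_2 = ‖A_2−P‖ = 3.6056;  C_2 = 3.6055 → taut
cable 3: L_3 = ‖A_3−P‖ = 5.3852;  C_3 = 5.3851 → taut
cable 4: L_4 = ‖A_4−P‖ = 8.0623;  C_4 = 9.3901 → slack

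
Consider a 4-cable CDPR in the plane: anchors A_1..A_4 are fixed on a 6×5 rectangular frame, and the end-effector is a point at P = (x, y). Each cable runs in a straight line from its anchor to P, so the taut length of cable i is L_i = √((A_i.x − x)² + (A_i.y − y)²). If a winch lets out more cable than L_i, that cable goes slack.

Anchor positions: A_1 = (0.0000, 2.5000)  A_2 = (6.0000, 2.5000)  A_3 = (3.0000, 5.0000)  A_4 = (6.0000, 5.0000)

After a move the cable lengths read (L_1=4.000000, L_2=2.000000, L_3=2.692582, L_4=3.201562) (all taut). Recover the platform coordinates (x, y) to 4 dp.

(4.0000, 2.5000)

expand ‖A_i−P‖²=L_i² and subtract eq 1 (q_i ≔ ‖A_i‖²−L_i²)
q_1 = 0.0000+6.2500−16.0000 = -9.7500
eq1−eq2 → [-12.0000  0.0000]·P = -48.0000
eq1−eq3 → [-6.0000  -5.0000]·P = -36.5000
eq1−eq4 → [-12.0000  -5.0000]·P = -60.5000
2×2 solve → P = (4.0000, 2.5000)
check cable 4: ‖A_4−P‖² = 10.2500 ≈ L_4² = 10.2500 ✓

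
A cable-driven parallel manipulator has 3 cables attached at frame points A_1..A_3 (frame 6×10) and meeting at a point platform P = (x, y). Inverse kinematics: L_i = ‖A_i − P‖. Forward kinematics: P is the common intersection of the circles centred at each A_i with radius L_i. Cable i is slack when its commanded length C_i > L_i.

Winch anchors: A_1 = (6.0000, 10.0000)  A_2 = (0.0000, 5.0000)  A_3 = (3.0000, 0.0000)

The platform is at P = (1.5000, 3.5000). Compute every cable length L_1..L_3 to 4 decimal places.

(7.9057, 2.1213, 3.8079)

L_1: Δ = A_1−P = (4.5000, 6.5000) → ‖Δ‖ = √62.5000 = 7.9057
L_2: Δ = A_2−P = (-1.5000, 1.5000) → ‖Δ‖ = √4.5000 = 2.1213
L_3: Δ = A_3−P = (1.5000, -3.5000) → ‖Δ‖ = √14.5000 = 3.8079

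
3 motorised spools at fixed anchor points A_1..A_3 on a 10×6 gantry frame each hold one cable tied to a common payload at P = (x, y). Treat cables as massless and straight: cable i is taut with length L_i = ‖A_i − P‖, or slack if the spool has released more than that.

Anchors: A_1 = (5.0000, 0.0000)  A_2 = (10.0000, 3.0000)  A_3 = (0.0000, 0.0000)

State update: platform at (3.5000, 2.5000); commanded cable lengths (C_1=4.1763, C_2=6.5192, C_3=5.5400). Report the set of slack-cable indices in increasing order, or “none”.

1, 3

i=1: geometric 2.9155 vs commanded 4.1763 ⇒ slack
i=2: geometric 6.5192 vs commanded 6.5192 ⇒ taut
i=3: geometric 4.3012 vs commanded 5.5400 ⇒ slack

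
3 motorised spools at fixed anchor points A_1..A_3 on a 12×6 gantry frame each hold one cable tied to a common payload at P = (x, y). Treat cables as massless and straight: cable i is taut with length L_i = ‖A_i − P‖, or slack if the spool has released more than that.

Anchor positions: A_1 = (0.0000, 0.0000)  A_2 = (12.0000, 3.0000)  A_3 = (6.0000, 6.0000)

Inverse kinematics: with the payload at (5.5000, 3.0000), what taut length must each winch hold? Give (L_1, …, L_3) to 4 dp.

(6.2650, 6.5000, 3.0414)

L_1 = √((0.0000−5.5000)² + (0.0000−3.0000)²) = 6.2650
L_2 = √((12.0000−5.5000)² + (3.0000−3.0000)²) = 6.5000
L_3 = √((6.0000−5.5000)² + (6.0000−3.0000)²) = 3.0414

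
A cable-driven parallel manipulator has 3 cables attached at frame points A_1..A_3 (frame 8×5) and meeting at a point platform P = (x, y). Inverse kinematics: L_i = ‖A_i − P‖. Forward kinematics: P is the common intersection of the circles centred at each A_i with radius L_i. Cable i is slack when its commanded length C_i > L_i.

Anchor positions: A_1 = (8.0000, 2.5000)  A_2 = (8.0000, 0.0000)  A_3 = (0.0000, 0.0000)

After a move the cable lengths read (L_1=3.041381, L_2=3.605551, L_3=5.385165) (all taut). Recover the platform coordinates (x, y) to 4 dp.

(5.0000, 2.0000)

circle eqns → linear via eq_j − eq_1; set k_j = A_j·A_j − L_j²
k_1 = 64.0000+6.2500−9.2500 = 61.0000
0.0000·x + 5.0000·y = k_1−k_2 = 10.0000
16.0000·x + 5.0000·y = k_1−k_3 = 90.0000
solve first two rows → x=5.0000, y=2.0000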